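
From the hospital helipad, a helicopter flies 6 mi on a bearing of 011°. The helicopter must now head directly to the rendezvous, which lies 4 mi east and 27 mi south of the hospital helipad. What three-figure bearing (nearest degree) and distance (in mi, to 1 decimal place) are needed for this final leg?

175°, 33.0 mi

Leg 1 (011°, 6 mi): east 6 sin 11° = 1.14, north 6 cos 11° = 5.89
Current position: (1.14, 5.89). Target: (4, -27). Remaining: Δeast = 2.86, Δnorth = -32.89.
Bearing = atan2(2.86, -32.89) mod 360° = 175.04°; distance = √((2.86)² + (-32.89)²) = 33.013 mi.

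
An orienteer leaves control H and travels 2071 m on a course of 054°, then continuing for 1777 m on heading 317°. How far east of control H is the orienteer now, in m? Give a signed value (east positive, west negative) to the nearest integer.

Leg 1 (054°, 2071 m): east 2071 sin 54° = 1675.47, north 2071 cos 54° = 1217.30
Leg 2 (317°, 1777 m): east 1777 sin 317° = -1211.91, north 1777 cos 317° = 1299.62
Net east component: 463.56 m.

464 m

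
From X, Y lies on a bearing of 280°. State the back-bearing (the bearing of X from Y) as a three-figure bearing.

Back-bearing = 280° − 180° = 100°.

100°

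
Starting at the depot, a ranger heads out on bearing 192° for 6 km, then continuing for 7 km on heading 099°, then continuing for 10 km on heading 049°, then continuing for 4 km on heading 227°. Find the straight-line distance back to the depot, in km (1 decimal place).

Leg 1 (192°, 6 km): east 6 sin 192° = -1.25, north 6 cos 192° = -5.87
Leg 2 (099°, 7 km): east 7 sin 99° = 6.91, north 7 cos 99° = -1.10
Leg 3 (049°, 10 km): east 10 sin 49° = 7.55, north 10 cos 49° = 6.56
Leg 4 (227°, 4 km): east 4 sin 227° = -2.93, north 4 cos 227° = -2.73
Net: 10.29 east, -3.13 north. Distance = √((10.29)² + (-3.13)²) = 10.754 km.

10.8 km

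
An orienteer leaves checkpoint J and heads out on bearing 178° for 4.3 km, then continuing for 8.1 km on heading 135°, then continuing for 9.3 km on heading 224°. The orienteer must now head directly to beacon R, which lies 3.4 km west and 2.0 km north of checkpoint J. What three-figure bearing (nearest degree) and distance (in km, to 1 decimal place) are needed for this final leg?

Leg 1 (178°, 4.3 km): east 4.3 sin 178° = 0.15, north 4.3 cos 178° = -4.30
Leg 2 (135°, 8.1 km): east 8.1 sin 135° = 5.73, north 8.1 cos 135° = -5.73
Leg 3 (224°, 9.3 km): east 9.3 sin 224° = -6.46, north 9.3 cos 224° = -6.69
Current position: (-0.58, -16.71). Target: (-3.4, 2.0). Remaining: Δeast = -2.82, Δnorth = 18.71.
Bearing = atan2(-2.82, 18.71) mod 360° = 351.44°; distance = √((-2.82)² + (18.71)²) = 18.926 km.

351°, 18.9 km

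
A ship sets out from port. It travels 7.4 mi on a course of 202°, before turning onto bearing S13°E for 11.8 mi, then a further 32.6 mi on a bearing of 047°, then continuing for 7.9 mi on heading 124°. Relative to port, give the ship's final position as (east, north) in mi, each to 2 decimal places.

Leg 1 (202°, 7.4 mi): east 7.4 sin 202° = -2.77, north 7.4 cos 202° = -6.86
Leg 2 (S13°E, 11.8 mi): east 11.8 sin 167° = 2.65, north 11.8 cos 167° = -11.50
Leg 3 (047°, 32.6 mi): east 32.6 sin 47° = 23.84, north 32.6 cos 47° = 22.23
Leg 4 (124°, 7.9 mi): east 7.9 sin 124° = 6.55, north 7.9 cos 124° = -4.42
Summing: 30.27 mi east, -0.54 mi north → (30.27, -0.54).

(30.27, -0.54)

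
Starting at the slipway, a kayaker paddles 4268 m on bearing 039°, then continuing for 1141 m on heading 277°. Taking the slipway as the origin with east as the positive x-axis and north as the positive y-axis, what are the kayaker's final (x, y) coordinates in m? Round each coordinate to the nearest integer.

Leg 1 (039°, 4268 m): east 4268 sin 39° = 2685.94, north 4268 cos 39° = 3316.86
Leg 2 (277°, 1141 m): east 1141 sin 277° = -1132.50, north 1141 cos 277° = 139.05
Summing: 1553.44 m east, 3455.91 m north → (1553, 3456).

(1553, 3456)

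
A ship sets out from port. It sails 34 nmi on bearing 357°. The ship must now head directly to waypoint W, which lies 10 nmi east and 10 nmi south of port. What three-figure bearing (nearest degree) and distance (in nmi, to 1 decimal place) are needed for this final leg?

Leg 1 (357°, 34 nmi): east 34 sin 357° = -1.78, north 34 cos 357° = 33.95
Current position: (-1.78, 33.95). Target: (10, -10). Remaining: Δeast = 11.78, Δnorth = -43.95.
Bearing = atan2(11.78, -43.95) mod 360° = 165.00°; distance = √((11.78)² + (-43.95)²) = 45.504 nmi.

165°, 45.5 nmi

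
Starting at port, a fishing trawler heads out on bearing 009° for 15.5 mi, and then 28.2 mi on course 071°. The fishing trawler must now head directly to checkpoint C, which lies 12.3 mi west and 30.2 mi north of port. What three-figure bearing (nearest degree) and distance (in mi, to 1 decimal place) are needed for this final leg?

278°, 41.8 mi

Leg 1 (009°, 15.5 mi): east 15.5 sin 9° = 2.42, north 15.5 cos 9° = 15.31
Leg 2 (071°, 28.2 mi): east 28.2 sin 71° = 26.66, north 28.2 cos 71° = 9.18
Current position: (29.09, 24.49). Target: (-12.3, 30.2). Remaining: Δeast = -41.39, Δnorth = 5.71.
Bearing = atan2(-41.39, 5.71) mod 360° = 277.85°; distance = √((-41.39)² + (5.71)²) = 41.780 mi.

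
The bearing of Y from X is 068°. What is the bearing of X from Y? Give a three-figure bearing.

248°

Back-bearing = 068° + 180° = 248°.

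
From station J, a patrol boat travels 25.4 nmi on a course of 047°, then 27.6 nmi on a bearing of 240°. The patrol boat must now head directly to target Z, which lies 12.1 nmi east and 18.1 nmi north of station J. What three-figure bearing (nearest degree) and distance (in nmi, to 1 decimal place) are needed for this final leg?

050°, 22.7 nmi

Leg 1 (047°, 25.4 nmi): east 25.4 sin 47° = 18.58, north 25.4 cos 47° = 17.32
Leg 2 (240°, 27.6 nmi): east 27.6 sin 240° = -23.90, north 27.6 cos 240° = -13.80
Current position: (-5.33, 3.52). Target: (12.1, 18.1). Remaining: Δeast = 17.43, Δnorth = 14.58.
Bearing = atan2(17.43, 14.58) mod 360° = 50.09°; distance = √((17.43)² + (14.58)²) = 22.719 nmi.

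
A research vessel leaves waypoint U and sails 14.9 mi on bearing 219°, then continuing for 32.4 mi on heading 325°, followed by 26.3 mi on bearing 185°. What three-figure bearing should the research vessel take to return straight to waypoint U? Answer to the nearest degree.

070°

Leg 1 (219°, 14.9 mi): east 14.9 sin 219° = -9.38, north 14.9 cos 219° = -11.58
Leg 2 (325°, 32.4 mi): east 32.4 sin 325° = -18.58, north 32.4 cos 325° = 26.54
Leg 3 (185°, 26.3 mi): east 26.3 sin 185° = -2.29, north 26.3 cos 185° = -26.20
Net displacement: -30.25 east, -11.24 north. Direction back to start is (30.25, 11.24): bearing = atan2(30.25, 11.24) mod 360° = 69.62° ≈ 070°.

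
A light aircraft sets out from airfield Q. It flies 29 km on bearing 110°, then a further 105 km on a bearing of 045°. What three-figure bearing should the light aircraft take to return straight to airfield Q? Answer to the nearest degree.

Leg 1 (110°, 29 km): east 29 sin 110° = 27.25, north 29 cos 110° = -9.92
Leg 2 (045°, 105 km): east 105 sin 45° = 74.25, north 105 cos 45° = 74.25
Net displacement: 101.50 east, 64.33 north. Direction back to start is (-101.50, -64.33): bearing = atan2(-101.50, -64.33) mod 360° = 237.63° ≈ 238°.

238°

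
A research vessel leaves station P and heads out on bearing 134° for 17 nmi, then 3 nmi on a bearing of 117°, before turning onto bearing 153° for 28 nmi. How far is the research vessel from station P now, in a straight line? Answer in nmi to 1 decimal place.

47.1 nmi

Leg 1 (134°, 17 nmi): east 17 sin 134° = 12.23, north 17 cos 134° = -11.81
Leg 2 (117°, 3 nmi): east 3 sin 117° = 2.67, north 3 cos 117° = -1.36
Leg 3 (153°, 28 nmi): east 28 sin 153° = 12.71, north 28 cos 153° = -24.95
Net: 27.61 east, -38.12 north. Distance = √((27.61)² + (-38.12)²) = 47.070 nmi.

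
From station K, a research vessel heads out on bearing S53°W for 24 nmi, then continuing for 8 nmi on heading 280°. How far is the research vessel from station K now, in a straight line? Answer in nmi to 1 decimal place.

Leg 1 (S53°W, 24 nmi): east 24 sin 233° = -19.17, north 24 cos 233° = -14.44
Leg 2 (280°, 8 nmi): east 8 sin 280° = -7.88, north 8 cos 280° = 1.39
Net: -27.05 east, -13.05 north. Distance = √((-27.05)² + (-13.05)²) = 30.031 nmi.

30.0 nmi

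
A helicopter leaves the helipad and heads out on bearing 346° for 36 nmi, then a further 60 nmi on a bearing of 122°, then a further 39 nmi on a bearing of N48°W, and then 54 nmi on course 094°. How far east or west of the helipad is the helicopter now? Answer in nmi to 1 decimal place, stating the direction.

Leg 1 (346°, 36 nmi): east 36 sin 346° = -8.71, north 36 cos 346° = 34.93
Leg 2 (122°, 60 nmi): east 60 sin 122° = 50.88, north 60 cos 122° = -31.80
Leg 3 (N48°W, 39 nmi): east 39 sin 312° = -28.98, north 39 cos 312° = 26.10
Leg 4 (094°, 54 nmi): east 54 sin 94° = 53.87, north 54 cos 94° = -3.77
Net east component: 67.06 nmi.

67.1 nmi east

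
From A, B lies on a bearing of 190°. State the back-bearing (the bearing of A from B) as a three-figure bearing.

Back-bearing = 190° − 180° = 010°.

010°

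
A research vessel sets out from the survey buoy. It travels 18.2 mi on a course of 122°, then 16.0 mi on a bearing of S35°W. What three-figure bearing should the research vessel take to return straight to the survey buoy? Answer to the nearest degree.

345°

Leg 1 (122°, 18.2 mi): east 18.2 sin 122° = 15.43, north 18.2 cos 122° = -9.64
Leg 2 (S35°W, 16.0 mi): east 16.0 sin 215° = -9.18, north 16.0 cos 215° = -13.11
Net displacement: 6.26 east, -22.75 north. Direction back to start is (-6.26, 22.75): bearing = atan2(-6.26, 22.75) mod 360° = 344.62° ≈ 345°.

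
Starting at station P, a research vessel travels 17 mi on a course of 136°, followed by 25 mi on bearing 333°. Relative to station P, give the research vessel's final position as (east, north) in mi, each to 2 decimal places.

Leg 1 (136°, 17 mi): east 17 sin 136° = 11.81, north 17 cos 136° = -12.23
Leg 2 (333°, 25 mi): east 25 sin 333° = -11.35, north 25 cos 333° = 22.28
Summing: 0.46 mi east, 10.05 mi north → (0.46, 10.05).

(0.46, 10.05)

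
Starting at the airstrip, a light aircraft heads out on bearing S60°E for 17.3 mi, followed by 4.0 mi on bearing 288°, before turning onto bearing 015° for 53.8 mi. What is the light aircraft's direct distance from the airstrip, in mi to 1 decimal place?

Leg 1 (S60°E, 17.3 mi): east 17.3 sin 120° = 14.98, north 17.3 cos 120° = -8.65
Leg 2 (288°, 4.0 mi): east 4.0 sin 288° = -3.80, north 4.0 cos 288° = 1.24
Leg 3 (015°, 53.8 mi): east 53.8 sin 15° = 13.92, north 53.8 cos 15° = 51.97
Net: 25.10 east, 44.55 north. Distance = √((25.10)² + (44.55)²) = 51.138 mi.

51.1 mi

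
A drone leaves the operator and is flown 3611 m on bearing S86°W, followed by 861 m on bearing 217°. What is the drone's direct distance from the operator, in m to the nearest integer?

4226 m

Leg 1 (S86°W, 3611 m): east 3611 sin 266° = -3602.20, north 3611 cos 266° = -251.89
Leg 2 (217°, 861 m): east 861 sin 217° = -518.16, north 861 cos 217° = -687.63
Net: -4120.37 east, -939.52 north. Distance = √((-4120.37)² + (-939.52)²) = 4226.122 m.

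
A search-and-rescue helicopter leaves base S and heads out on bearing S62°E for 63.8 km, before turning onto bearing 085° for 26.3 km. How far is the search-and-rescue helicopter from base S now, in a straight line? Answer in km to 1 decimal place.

87.0 km

Leg 1 (S62°E, 63.8 km): east 63.8 sin 118° = 56.33, north 63.8 cos 118° = -29.95
Leg 2 (085°, 26.3 km): east 26.3 sin 85° = 26.20, north 26.3 cos 85° = 2.29
Net: 82.53 east, -27.66 north. Distance = √((82.53)² + (-27.66)²) = 87.044 km.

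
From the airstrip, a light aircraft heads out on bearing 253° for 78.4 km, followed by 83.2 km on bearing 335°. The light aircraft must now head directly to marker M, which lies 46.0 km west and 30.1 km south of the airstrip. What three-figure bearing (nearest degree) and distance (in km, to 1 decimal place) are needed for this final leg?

142°, 104.6 km

Leg 1 (253°, 78.4 km): east 78.4 sin 253° = -74.97, north 78.4 cos 253° = -22.92
Leg 2 (335°, 83.2 km): east 83.2 sin 335° = -35.16, north 83.2 cos 335° = 75.40
Current position: (-110.14, 52.48). Target: (-46.0, -30.1). Remaining: Δeast = 64.14, Δnorth = -82.58.
Bearing = atan2(64.14, -82.58) mod 360° = 142.17°; distance = √((64.14)² + (-82.58)²) = 104.563 km.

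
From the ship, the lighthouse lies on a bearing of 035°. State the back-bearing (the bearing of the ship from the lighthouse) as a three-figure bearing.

Back-bearing = 035° + 180° = 215°.

215°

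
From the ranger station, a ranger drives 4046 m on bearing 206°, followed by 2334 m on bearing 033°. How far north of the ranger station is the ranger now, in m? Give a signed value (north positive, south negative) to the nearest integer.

-1679 m

Leg 1 (206°, 4046 m): east 4046 sin 206° = -1773.65, north 4046 cos 206° = -3636.52
Leg 2 (033°, 2334 m): east 2334 sin 33° = 1271.19, north 2334 cos 33° = 1957.46
Net north component: -1679.06 m.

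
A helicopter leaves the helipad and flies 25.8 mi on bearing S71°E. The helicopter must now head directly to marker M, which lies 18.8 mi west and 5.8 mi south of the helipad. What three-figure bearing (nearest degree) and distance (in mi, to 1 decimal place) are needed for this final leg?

Leg 1 (S71°E, 25.8 mi): east 25.8 sin 109° = 24.39, north 25.8 cos 109° = -8.40
Current position: (24.39, -8.40). Target: (-18.8, -5.8). Remaining: Δeast = -43.19, Δnorth = 2.60.
Bearing = atan2(-43.19, 2.60) mod 360° = 273.44°; distance = √((-43.19)² + (2.60)²) = 43.273 mi.

273°, 43.3 mi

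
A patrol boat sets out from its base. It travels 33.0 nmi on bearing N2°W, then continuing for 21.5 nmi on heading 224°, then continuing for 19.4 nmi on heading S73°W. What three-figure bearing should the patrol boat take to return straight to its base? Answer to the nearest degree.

109°

Leg 1 (N2°W, 33.0 nmi): east 33.0 sin 358° = -1.15, north 33.0 cos 358° = 32.98
Leg 2 (224°, 21.5 nmi): east 21.5 sin 224° = -14.94, north 21.5 cos 224° = -15.47
Leg 3 (S73°W, 19.4 nmi): east 19.4 sin 253° = -18.55, north 19.4 cos 253° = -5.67
Net displacement: -34.64 east, 11.84 north. Direction back to start is (34.64, -11.84): bearing = atan2(34.64, -11.84) mod 360° = 108.87° ≈ 109°.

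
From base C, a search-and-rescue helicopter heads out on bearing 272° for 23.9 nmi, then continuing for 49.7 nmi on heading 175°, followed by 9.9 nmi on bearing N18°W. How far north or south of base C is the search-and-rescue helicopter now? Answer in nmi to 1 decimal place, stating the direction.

Leg 1 (272°, 23.9 nmi): east 23.9 sin 272° = -23.89, north 23.9 cos 272° = 0.83
Leg 2 (175°, 49.7 nmi): east 49.7 sin 175° = 4.33, north 49.7 cos 175° = -49.51
Leg 3 (N18°W, 9.9 nmi): east 9.9 sin 342° = -3.06, north 9.9 cos 342° = 9.42
Net north component: -39.26 nmi.

39.3 nmi south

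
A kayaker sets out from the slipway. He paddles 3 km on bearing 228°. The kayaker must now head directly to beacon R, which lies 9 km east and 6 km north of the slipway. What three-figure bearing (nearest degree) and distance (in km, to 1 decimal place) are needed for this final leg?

055°, 13.8 km

Leg 1 (228°, 3 km): east 3 sin 228° = -2.23, north 3 cos 228° = -2.01
Current position: (-2.23, -2.01). Target: (9, 6). Remaining: Δeast = 11.23, Δnorth = 8.01.
Bearing = atan2(11.23, 8.01) mod 360° = 54.51°; distance = √((11.23)² + (8.01)²) = 13.792 km.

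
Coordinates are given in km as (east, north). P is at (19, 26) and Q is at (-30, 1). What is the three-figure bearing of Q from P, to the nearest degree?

243°

Δeast = -30 − 19 = -49.00; Δnorth = 1 − 26 = -25.00.
Bearing = atan2(Δeast, Δnorth) mod 360° = 242.97° ≈ 243°.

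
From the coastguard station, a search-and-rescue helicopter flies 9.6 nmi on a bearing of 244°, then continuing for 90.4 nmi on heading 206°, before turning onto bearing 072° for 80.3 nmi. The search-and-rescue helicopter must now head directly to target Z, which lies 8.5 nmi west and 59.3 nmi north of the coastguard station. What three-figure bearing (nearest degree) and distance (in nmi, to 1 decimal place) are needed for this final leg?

343°, 125.4 nmi

Leg 1 (244°, 9.6 nmi): east 9.6 sin 244° = -8.63, north 9.6 cos 244° = -4.21
Leg 2 (206°, 90.4 nmi): east 90.4 sin 206° = -39.63, north 90.4 cos 206° = -81.25
Leg 3 (072°, 80.3 nmi): east 80.3 sin 72° = 76.37, north 80.3 cos 72° = 24.81
Current position: (28.11, -60.65). Target: (-8.5, 59.3). Remaining: Δeast = -36.61, Δnorth = 119.95.
Bearing = atan2(-36.61, 119.95) mod 360° = 343.03°; distance = √((-36.61)² + (119.95)²) = 125.409 nmi.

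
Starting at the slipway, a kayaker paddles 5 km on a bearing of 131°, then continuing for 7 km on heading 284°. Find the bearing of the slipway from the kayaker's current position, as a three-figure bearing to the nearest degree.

062°

Leg 1 (131°, 5 km): east 5 sin 131° = 3.77, north 5 cos 131° = -3.28
Leg 2 (284°, 7 km): east 7 sin 284° = -6.79, north 7 cos 284° = 1.69
Net displacement: -3.02 east, -1.59 north. Direction back to start is (3.02, 1.59): bearing = atan2(3.02, 1.59) mod 360° = 62.27° ≈ 062°.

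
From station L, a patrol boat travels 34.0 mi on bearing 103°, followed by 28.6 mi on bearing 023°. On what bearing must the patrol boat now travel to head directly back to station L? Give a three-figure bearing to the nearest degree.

247°

Leg 1 (103°, 34.0 mi): east 34.0 sin 103° = 33.13, north 34.0 cos 103° = -7.65
Leg 2 (023°, 28.6 mi): east 28.6 sin 23° = 11.17, north 28.6 cos 23° = 26.33
Net displacement: 44.30 east, 18.68 north. Direction back to start is (-44.30, -18.68): bearing = atan2(-44.30, -18.68) mod 360° = 247.14° ≈ 247°.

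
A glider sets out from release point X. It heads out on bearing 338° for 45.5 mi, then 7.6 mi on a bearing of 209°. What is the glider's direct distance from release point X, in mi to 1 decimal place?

41.1 mi

Leg 1 (338°, 45.5 mi): east 45.5 sin 338° = -17.04, north 45.5 cos 338° = 42.19
Leg 2 (209°, 7.6 mi): east 7.6 sin 209° = -3.68, north 7.6 cos 209° = -6.65
Net: -20.73 east, 35.54 north. Distance = √((-20.73)² + (35.54)²) = 41.143 mi.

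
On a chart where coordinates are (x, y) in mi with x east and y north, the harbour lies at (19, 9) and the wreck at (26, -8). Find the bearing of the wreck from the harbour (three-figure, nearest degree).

158°

Δeast = 26 − 19 = 7.00; Δnorth = -8 − 9 = -17.00.
Bearing = atan2(Δeast, Δnorth) mod 360° = 157.62° ≈ 158°.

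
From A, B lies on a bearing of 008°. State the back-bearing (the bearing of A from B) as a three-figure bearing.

Back-bearing = 008° + 180° = 188°.

188°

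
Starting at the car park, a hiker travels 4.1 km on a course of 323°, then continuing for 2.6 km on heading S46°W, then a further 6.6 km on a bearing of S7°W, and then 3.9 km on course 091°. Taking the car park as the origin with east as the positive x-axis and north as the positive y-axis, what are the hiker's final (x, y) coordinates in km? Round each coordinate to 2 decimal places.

Leg 1 (323°, 4.1 km): east 4.1 sin 323° = -2.47, north 4.1 cos 323° = 3.27
Leg 2 (S46°W, 2.6 km): east 2.6 sin 226° = -1.87, north 2.6 cos 226° = -1.81
Leg 3 (S7°W, 6.6 km): east 6.6 sin 187° = -0.80, north 6.6 cos 187° = -6.55
Leg 4 (091°, 3.9 km): east 3.9 sin 91° = 3.90, north 3.9 cos 91° = -0.07
Summing: -1.24 km east, -5.15 km north → (-1.24, -5.15).

(-1.24, -5.15)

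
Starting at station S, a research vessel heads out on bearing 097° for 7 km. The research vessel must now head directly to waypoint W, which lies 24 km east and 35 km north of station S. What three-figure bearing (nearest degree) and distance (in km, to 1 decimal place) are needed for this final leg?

Leg 1 (097°, 7 km): east 7 sin 97° = 6.95, north 7 cos 97° = -0.85
Current position: (6.95, -0.85). Target: (24, 35). Remaining: Δeast = 17.05, Δnorth = 35.85.
Bearing = atan2(17.05, 35.85) mod 360° = 25.44°; distance = √((17.05)² + (35.85)²) = 39.702 km.

025°, 39.7 km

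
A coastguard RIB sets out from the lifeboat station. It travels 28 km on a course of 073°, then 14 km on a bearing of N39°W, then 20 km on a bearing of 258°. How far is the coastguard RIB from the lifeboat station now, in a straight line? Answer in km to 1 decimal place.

15.0 km

Leg 1 (073°, 28 km): east 28 sin 73° = 26.78, north 28 cos 73° = 8.19
Leg 2 (N39°W, 14 km): east 14 sin 321° = -8.81, north 14 cos 321° = 10.88
Leg 3 (258°, 20 km): east 20 sin 258° = -19.56, north 20 cos 258° = -4.16
Net: -1.60 east, 14.91 north. Distance = √((-1.60)² + (14.91)²) = 14.994 km.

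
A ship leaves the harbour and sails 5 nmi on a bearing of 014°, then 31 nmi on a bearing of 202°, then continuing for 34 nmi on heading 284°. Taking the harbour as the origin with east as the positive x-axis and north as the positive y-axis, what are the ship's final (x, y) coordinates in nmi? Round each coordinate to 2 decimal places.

Leg 1 (014°, 5 nmi): east 5 sin 14° = 1.21, north 5 cos 14° = 4.85
Leg 2 (202°, 31 nmi): east 31 sin 202° = -11.61, north 31 cos 202° = -28.74
Leg 3 (284°, 34 nmi): east 34 sin 284° = -32.99, north 34 cos 284° = 8.23
Summing: -43.39 nmi east, -15.67 nmi north → (-43.39, -15.67).

(-43.39, -15.67)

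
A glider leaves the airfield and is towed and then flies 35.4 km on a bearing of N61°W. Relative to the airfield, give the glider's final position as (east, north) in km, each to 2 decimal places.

(-30.96, 17.16)

Leg 1 (N61°W, 35.4 km): east 35.4 sin 299° = -30.96, north 35.4 cos 299° = 17.16
Summing: -30.96 km east, 17.16 km north → (-30.96, 17.16).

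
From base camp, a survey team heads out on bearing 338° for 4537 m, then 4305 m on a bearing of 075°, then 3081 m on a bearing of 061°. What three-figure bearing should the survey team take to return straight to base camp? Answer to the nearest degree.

Leg 1 (338°, 4537 m): east 4537 sin 338° = -1699.59, north 4537 cos 338° = 4206.63
Leg 2 (075°, 4305 m): east 4305 sin 75° = 4158.31, north 4305 cos 75° = 1114.22
Leg 3 (061°, 3081 m): east 3081 sin 61° = 2694.70, north 3081 cos 61° = 1493.70
Net displacement: 5153.42 east, 6814.55 north. Direction back to start is (-5153.42, -6814.55): bearing = atan2(-5153.42, -6814.55) mod 360° = 217.10° ≈ 217°.

217°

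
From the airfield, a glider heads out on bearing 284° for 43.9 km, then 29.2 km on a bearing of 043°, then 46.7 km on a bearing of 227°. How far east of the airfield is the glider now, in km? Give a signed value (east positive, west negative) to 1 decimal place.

-56.8 km

Leg 1 (284°, 43.9 km): east 43.9 sin 284° = -42.60, north 43.9 cos 284° = 10.62
Leg 2 (043°, 29.2 km): east 29.2 sin 43° = 19.91, north 29.2 cos 43° = 21.36
Leg 3 (227°, 46.7 km): east 46.7 sin 227° = -34.15, north 46.7 cos 227° = -31.85
Net east component: -56.84 km.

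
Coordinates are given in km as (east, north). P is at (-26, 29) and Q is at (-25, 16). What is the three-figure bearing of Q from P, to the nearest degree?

176°

Δeast = -25 − -26 = 1.00; Δnorth = 16 − 29 = -13.00.
Bearing = atan2(Δeast, Δnorth) mod 360° = 175.60° ≈ 176°.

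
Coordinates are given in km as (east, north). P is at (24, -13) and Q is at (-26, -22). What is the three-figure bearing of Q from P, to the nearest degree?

260°

Δeast = -26 − 24 = -50.00; Δnorth = -22 − -13 = -9.00.
Bearing = atan2(Δeast, Δnorth) mod 360° = 259.80° ≈ 260°.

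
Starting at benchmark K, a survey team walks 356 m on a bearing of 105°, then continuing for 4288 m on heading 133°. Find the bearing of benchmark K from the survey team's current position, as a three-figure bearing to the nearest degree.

311°

Leg 1 (105°, 356 m): east 356 sin 105° = 343.87, north 356 cos 105° = -92.14
Leg 2 (133°, 4288 m): east 4288 sin 133° = 3136.04, north 4288 cos 133° = -2924.41
Net displacement: 3479.91 east, -3016.55 north. Direction back to start is (-3479.91, 3016.55): bearing = atan2(-3479.91, 3016.55) mod 360° = 310.92° ≈ 311°.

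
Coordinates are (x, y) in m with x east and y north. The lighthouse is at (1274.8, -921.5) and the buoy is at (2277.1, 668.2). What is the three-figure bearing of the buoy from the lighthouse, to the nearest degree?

Δeast = 2277.1 − 1274.8 = 1002.30; Δnorth = 668.2 − -921.5 = 1589.70.
Bearing = atan2(Δeast, Δnorth) mod 360° = 32.23° ≈ 032°.

032°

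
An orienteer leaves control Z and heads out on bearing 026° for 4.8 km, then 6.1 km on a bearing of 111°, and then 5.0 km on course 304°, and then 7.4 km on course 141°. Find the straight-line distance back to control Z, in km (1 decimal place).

8.4 km

Leg 1 (026°, 4.8 km): east 4.8 sin 26° = 2.10, north 4.8 cos 26° = 4.31
Leg 2 (111°, 6.1 km): east 6.1 sin 111° = 5.69, north 6.1 cos 111° = -2.19
Leg 3 (304°, 5.0 km): east 5.0 sin 304° = -4.15, north 5.0 cos 304° = 2.80
Leg 4 (141°, 7.4 km): east 7.4 sin 141° = 4.66, north 7.4 cos 141° = -5.75
Net: 8.31 east, -0.83 north. Distance = √((8.31)² + (-0.83)²) = 8.352 km.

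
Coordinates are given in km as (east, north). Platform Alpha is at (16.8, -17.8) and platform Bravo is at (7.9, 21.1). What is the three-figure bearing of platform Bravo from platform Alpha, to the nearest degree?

347°

Δeast = 7.9 − 16.8 = -8.90; Δnorth = 21.1 − -17.8 = 38.90.
Bearing = atan2(Δeast, Δnorth) mod 360° = 347.11° ≈ 347°.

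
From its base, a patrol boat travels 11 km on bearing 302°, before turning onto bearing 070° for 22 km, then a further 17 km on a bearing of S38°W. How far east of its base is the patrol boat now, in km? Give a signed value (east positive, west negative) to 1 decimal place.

0.9 km

Leg 1 (302°, 11 km): east 11 sin 302° = -9.33, north 11 cos 302° = 5.83
Leg 2 (070°, 22 km): east 22 sin 70° = 20.67, north 22 cos 70° = 7.52
Leg 3 (S38°W, 17 km): east 17 sin 218° = -10.47, north 17 cos 218° = -13.40
Net east component: 0.88 km.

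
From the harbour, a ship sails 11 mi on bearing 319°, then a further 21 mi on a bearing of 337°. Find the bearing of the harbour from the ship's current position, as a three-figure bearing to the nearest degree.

151°

Leg 1 (319°, 11 mi): east 11 sin 319° = -7.22, north 11 cos 319° = 8.30
Leg 2 (337°, 21 mi): east 21 sin 337° = -8.21, north 21 cos 337° = 19.33
Net displacement: -15.42 east, 27.63 north. Direction back to start is (15.42, -27.63): bearing = atan2(15.42, -27.63) mod 360° = 150.83° ≈ 151°.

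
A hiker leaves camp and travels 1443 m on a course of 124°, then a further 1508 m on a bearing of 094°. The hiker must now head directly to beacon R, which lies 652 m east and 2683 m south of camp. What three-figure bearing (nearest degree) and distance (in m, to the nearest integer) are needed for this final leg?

229°, 2708 m

Leg 1 (124°, 1443 m): east 1443 sin 124° = 1196.30, north 1443 cos 124° = -806.92
Leg 2 (094°, 1508 m): east 1508 sin 94° = 1504.33, north 1508 cos 94° = -105.19
Current position: (2700.63, -912.11). Target: (652, -2683). Remaining: Δeast = -2048.63, Δnorth = -1770.89.
Bearing = atan2(-2048.63, -1770.89) mod 360° = 229.16°; distance = √((-2048.63)² + (-1770.89)²) = 2707.939 m.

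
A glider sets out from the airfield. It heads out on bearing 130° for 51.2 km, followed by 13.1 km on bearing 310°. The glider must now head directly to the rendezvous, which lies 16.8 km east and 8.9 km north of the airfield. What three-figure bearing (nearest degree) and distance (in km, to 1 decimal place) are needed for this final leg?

Leg 1 (130°, 51.2 km): east 51.2 sin 130° = 39.22, north 51.2 cos 130° = -32.91
Leg 2 (310°, 13.1 km): east 13.1 sin 310° = -10.04, north 13.1 cos 310° = 8.42
Current position: (29.19, -24.49). Target: (16.8, 8.9). Remaining: Δeast = -12.39, Δnorth = 33.39.
Bearing = atan2(-12.39, 33.39) mod 360° = 339.65°; distance = √((-12.39)² + (33.39)²) = 35.614 km.

340°, 35.6 km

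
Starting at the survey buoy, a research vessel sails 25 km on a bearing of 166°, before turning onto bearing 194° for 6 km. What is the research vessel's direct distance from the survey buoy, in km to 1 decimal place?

30.4 km

Leg 1 (166°, 25 km): east 25 sin 166° = 6.05, north 25 cos 166° = -24.26
Leg 2 (194°, 6 km): east 6 sin 194° = -1.45, north 6 cos 194° = -5.82
Net: 4.60 east, -30.08 north. Distance = √((4.60)² + (-30.08)²) = 30.428 km.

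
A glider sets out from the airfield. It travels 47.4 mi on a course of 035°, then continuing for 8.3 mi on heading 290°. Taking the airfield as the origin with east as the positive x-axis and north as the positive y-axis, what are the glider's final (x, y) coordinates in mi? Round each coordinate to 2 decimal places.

Leg 1 (035°, 47.4 mi): east 47.4 sin 35° = 27.19, north 47.4 cos 35° = 38.83
Leg 2 (290°, 8.3 mi): east 8.3 sin 290° = -7.80, north 8.3 cos 290° = 2.84
Summing: 19.39 mi east, 41.67 mi north → (19.39, 41.67).

(19.39, 41.67)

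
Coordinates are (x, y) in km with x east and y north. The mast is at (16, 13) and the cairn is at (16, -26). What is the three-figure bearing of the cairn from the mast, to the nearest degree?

Δeast = 16 − 16 = 0.00; Δnorth = -26 − 13 = -39.00.
Bearing = atan2(Δeast, Δnorth) mod 360° = 180.00° ≈ 180°.

180°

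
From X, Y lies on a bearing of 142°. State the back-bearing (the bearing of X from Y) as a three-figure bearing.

Back-bearing = 142° + 180° = 322°.

322°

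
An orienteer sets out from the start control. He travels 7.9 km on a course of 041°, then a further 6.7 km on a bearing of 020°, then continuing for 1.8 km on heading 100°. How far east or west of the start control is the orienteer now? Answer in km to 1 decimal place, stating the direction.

9.2 km east

Leg 1 (041°, 7.9 km): east 7.9 sin 41° = 5.18, north 7.9 cos 41° = 5.96
Leg 2 (020°, 6.7 km): east 6.7 sin 20° = 2.29, north 6.7 cos 20° = 6.30
Leg 3 (100°, 1.8 km): east 1.8 sin 100° = 1.77, north 1.8 cos 100° = -0.31
Net east component: 9.25 km.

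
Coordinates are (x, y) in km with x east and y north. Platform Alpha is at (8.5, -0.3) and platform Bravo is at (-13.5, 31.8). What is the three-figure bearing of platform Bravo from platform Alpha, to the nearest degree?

326°

Δeast = -13.5 − 8.5 = -22.00; Δnorth = 31.8 − -0.3 = 32.10.
Bearing = atan2(Δeast, Δnorth) mod 360° = 325.57° ≈ 326°.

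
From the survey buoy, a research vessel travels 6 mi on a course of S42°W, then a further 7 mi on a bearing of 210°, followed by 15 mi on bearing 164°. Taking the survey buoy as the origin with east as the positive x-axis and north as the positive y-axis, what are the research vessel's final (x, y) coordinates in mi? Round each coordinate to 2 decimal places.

Leg 1 (S42°W, 6 mi): east 6 sin 222° = -4.01, north 6 cos 222° = -4.46
Leg 2 (210°, 7 mi): east 7 sin 210° = -3.50, north 7 cos 210° = -6.06
Leg 3 (164°, 15 mi): east 15 sin 164° = 4.13, north 15 cos 164° = -14.42
Summing: -3.38 mi east, -24.94 mi north → (-3.38, -24.94).

(-3.38, -24.94)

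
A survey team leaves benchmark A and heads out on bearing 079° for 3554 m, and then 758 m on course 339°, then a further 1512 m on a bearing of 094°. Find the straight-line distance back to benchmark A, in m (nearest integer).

Leg 1 (079°, 3554 m): east 3554 sin 79° = 3488.70, north 3554 cos 79° = 678.14
Leg 2 (339°, 758 m): east 758 sin 339° = -271.64, north 758 cos 339° = 707.65
Leg 3 (094°, 1512 m): east 1512 sin 94° = 1508.32, north 1512 cos 94° = -105.47
Net: 4725.38 east, 1280.32 north. Distance = √((4725.38)² + (1280.32)²) = 4895.753 m.

4896 m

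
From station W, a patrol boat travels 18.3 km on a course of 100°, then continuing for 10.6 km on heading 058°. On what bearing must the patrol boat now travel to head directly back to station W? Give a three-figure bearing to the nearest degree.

Leg 1 (100°, 18.3 km): east 18.3 sin 100° = 18.02, north 18.3 cos 100° = -3.18
Leg 2 (058°, 10.6 km): east 10.6 sin 58° = 8.99, north 10.6 cos 58° = 5.62
Net displacement: 27.01 east, 2.44 north. Direction back to start is (-27.01, -2.44): bearing = atan2(-27.01, -2.44) mod 360° = 264.84° ≈ 265°.

265°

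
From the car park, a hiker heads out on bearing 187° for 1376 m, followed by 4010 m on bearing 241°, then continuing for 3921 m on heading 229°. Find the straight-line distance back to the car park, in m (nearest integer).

8866 m

Leg 1 (187°, 1376 m): east 1376 sin 187° = -167.69, north 1376 cos 187° = -1365.74
Leg 2 (241°, 4010 m): east 4010 sin 241° = -3507.23, north 4010 cos 241° = -1944.09
Leg 3 (229°, 3921 m): east 3921 sin 229° = -2959.22, north 3921 cos 229° = -2572.41
Net: -6634.13 east, -5882.24 north. Distance = √((-6634.13)² + (-5882.24)²) = 8866.366 m.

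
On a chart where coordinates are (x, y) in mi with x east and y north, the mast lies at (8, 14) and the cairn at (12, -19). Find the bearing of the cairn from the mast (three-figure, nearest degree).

Δeast = 12 − 8 = 4.00; Δnorth = -19 − 14 = -33.00.
Bearing = atan2(Δeast, Δnorth) mod 360° = 173.09° ≈ 173°.

173°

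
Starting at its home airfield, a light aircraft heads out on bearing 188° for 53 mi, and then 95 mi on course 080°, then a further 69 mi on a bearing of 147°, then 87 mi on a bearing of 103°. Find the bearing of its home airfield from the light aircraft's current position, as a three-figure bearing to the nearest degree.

Leg 1 (188°, 53 mi): east 53 sin 188° = -7.38, north 53 cos 188° = -52.48
Leg 2 (080°, 95 mi): east 95 sin 80° = 93.56, north 95 cos 80° = 16.50
Leg 3 (147°, 69 mi): east 69 sin 147° = 37.58, north 69 cos 147° = -57.87
Leg 4 (103°, 87 mi): east 87 sin 103° = 84.77, north 87 cos 103° = -19.57
Net displacement: 208.53 east, -113.43 north. Direction back to start is (-208.53, 113.43): bearing = atan2(-208.53, 113.43) mod 360° = 298.54° ≈ 299°.

299°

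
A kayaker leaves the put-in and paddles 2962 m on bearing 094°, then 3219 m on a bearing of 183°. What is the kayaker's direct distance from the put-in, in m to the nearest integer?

Leg 1 (094°, 2962 m): east 2962 sin 94° = 2954.78, north 2962 cos 94° = -206.62
Leg 2 (183°, 3219 m): east 3219 sin 183° = -168.47, north 3219 cos 183° = -3214.59
Net: 2786.32 east, -3421.21 north. Distance = √((2786.32)² + (-3421.21)²) = 4412.280 m.

4412 m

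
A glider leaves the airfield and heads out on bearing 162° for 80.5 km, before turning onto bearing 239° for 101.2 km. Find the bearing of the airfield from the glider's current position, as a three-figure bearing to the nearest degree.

Leg 1 (162°, 80.5 km): east 80.5 sin 162° = 24.88, north 80.5 cos 162° = -76.56
Leg 2 (239°, 101.2 km): east 101.2 sin 239° = -86.75, north 101.2 cos 239° = -52.12
Net displacement: -61.87 east, -128.68 north. Direction back to start is (61.87, 128.68): bearing = atan2(61.87, 128.68) mod 360° = 25.68° ≈ 026°.

026°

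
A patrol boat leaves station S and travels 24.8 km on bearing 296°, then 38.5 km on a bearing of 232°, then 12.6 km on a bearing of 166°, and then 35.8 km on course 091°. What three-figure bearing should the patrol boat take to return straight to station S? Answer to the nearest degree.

028°

Leg 1 (296°, 24.8 km): east 24.8 sin 296° = -22.29, north 24.8 cos 296° = 10.87
Leg 2 (232°, 38.5 km): east 38.5 sin 232° = -30.34, north 38.5 cos 232° = -23.70
Leg 3 (166°, 12.6 km): east 12.6 sin 166° = 3.05, north 12.6 cos 166° = -12.23
Leg 4 (091°, 35.8 km): east 35.8 sin 91° = 35.79, north 35.8 cos 91° = -0.62
Net displacement: -13.79 east, -25.68 north. Direction back to start is (13.79, 25.68): bearing = atan2(13.79, 25.68) mod 360° = 28.23° ≈ 028°.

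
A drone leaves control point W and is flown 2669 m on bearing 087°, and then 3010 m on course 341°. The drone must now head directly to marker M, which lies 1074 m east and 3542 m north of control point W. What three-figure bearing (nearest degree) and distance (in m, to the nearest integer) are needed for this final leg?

312°, 827 m

Leg 1 (087°, 2669 m): east 2669 sin 87° = 2665.34, north 2669 cos 87° = 139.68
Leg 2 (341°, 3010 m): east 3010 sin 341° = -979.96, north 3010 cos 341° = 2846.01
Current position: (1685.38, 2985.70). Target: (1074, 3542). Remaining: Δeast = -611.38, Δnorth = 556.30.
Bearing = atan2(-611.38, 556.30) mod 360° = 312.30°; distance = √((-611.38)² + (556.30)²) = 826.597 m.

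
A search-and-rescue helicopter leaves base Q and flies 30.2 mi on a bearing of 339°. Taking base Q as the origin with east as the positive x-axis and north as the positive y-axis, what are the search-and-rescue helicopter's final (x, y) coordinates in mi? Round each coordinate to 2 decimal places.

(-10.82, 28.19)

Leg 1 (339°, 30.2 mi): east 30.2 sin 339° = -10.82, north 30.2 cos 339° = 28.19
Summing: -10.82 mi east, 28.19 mi north → (-10.82, 28.19).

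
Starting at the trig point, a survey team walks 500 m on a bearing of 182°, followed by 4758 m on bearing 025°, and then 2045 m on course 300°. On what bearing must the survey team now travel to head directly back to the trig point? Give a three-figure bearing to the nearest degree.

Leg 1 (182°, 500 m): east 500 sin 182° = -17.45, north 500 cos 182° = -499.70
Leg 2 (025°, 4758 m): east 4758 sin 25° = 2010.82, north 4758 cos 25° = 4312.21
Leg 3 (300°, 2045 m): east 2045 sin 300° = -1771.02, north 2045 cos 300° = 1022.50
Net displacement: 222.35 east, 4835.02 north. Direction back to start is (-222.35, -4835.02): bearing = atan2(-222.35, -4835.02) mod 360° = 182.63° ≈ 183°.

183°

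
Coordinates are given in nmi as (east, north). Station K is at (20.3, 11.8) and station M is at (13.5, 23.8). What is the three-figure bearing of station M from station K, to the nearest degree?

330°

Δeast = 13.5 − 20.3 = -6.80; Δnorth = 23.8 − 11.8 = 12.00.
Bearing = atan2(Δeast, Δnorth) mod 360° = 330.46° ≈ 330°.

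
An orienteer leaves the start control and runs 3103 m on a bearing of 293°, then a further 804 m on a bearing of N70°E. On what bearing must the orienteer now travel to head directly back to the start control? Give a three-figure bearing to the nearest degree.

125°

Leg 1 (293°, 3103 m): east 3103 sin 293° = -2856.33, north 3103 cos 293° = 1212.44
Leg 2 (N70°E, 804 m): east 804 sin 70° = 755.51, north 804 cos 70° = 274.98
Net displacement: -2100.81 east, 1487.42 north. Direction back to start is (2100.81, -1487.42): bearing = atan2(2100.81, -1487.42) mod 360° = 125.30° ≈ 125°.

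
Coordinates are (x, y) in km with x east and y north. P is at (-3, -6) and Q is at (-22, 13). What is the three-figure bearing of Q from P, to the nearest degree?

Δeast = -22 − -3 = -19.00; Δnorth = 13 − -6 = 19.00.
Bearing = atan2(Δeast, Δnorth) mod 360° = 315.00° ≈ 315°.

315°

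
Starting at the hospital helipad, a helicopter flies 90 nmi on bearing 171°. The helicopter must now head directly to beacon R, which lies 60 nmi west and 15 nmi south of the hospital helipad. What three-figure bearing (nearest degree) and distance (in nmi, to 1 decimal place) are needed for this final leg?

315°, 104.6 nmi

Leg 1 (171°, 90 nmi): east 90 sin 171° = 14.08, north 90 cos 171° = -88.89
Current position: (14.08, -88.89). Target: (-60, -15). Remaining: Δeast = -74.08, Δnorth = 73.89.
Bearing = atan2(-74.08, 73.89) mod 360° = 314.93°; distance = √((-74.08)² + (73.89)²) = 104.631 nmi.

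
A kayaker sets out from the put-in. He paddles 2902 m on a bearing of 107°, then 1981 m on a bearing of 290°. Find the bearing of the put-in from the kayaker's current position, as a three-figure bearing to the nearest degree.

281°

Leg 1 (107°, 2902 m): east 2902 sin 107° = 2775.20, north 2902 cos 107° = -848.46
Leg 2 (290°, 1981 m): east 1981 sin 290° = -1861.53, north 1981 cos 290° = 677.54
Net displacement: 913.67 east, -170.92 north. Direction back to start is (-913.67, 170.92): bearing = atan2(-913.67, 170.92) mod 360° = 280.60° ≈ 281°.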